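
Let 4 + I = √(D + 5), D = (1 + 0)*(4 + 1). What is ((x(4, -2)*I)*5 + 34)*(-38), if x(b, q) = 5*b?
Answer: 13908 - 3800*√10 ≈ 1891.3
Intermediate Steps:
D = 5 (D = 1*5 = 5)
I = -4 + √10 (I = -4 + √(5 + 5) = -4 + √10 ≈ -0.83772)
((x(4, -2)*I)*5 + 34)*(-38) = (((5*4)*(-4 + √10))*5 + 34)*(-38) = ((20*(-4 + √10))*5 + 34)*(-38) = ((-80 + 20*√10)*5 + 34)*(-38) = ((-400 + 100*√10) + 34)*(-38) = (-366 + 100*√10)*(-38) = 13908 - 3800*√10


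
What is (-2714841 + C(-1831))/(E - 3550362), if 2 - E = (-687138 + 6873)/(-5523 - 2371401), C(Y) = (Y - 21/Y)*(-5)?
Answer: 3925181913672668/5150564288329685 ≈ 0.76209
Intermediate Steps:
C(Y) = -5*Y + 105/Y
E = 1357861/792308 (E = 2 - (-687138 + 6873)/(-5523 - 2371401) = 2 - (-680265)/(-2376924) = 2 - (-680265)*(-1)/2376924 = 2 - 1*226755/792308 = 2 - 226755/792308 = 1357861/792308 ≈ 1.7138)
(-2714841 + C(-1831))/(E - 3550362) = (-2714841 + (-5*(-1831) + 105/(-1831)))/(1357861/792308 - 3550362) = (-2714841 + (9155 + 105*(-1/1831)))/(-2812978857635/792308) = (-2714841 + (9155 - 105/1831))*(-792308/2812978857635) = (-2714841 + 16762700/1831)*(-792308/2812978857635) = -4954111171/1831*(-792308/2812978857635) = 3925181913672668/5150564288329685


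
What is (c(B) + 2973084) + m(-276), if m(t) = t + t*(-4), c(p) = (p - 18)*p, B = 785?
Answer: 3576007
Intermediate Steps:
c(p) = p*(-18 + p) (c(p) = (-18 + p)*p = p*(-18 + p))
m(t) = -3*t (m(t) = t - 4*t = -3*t)
(c(B) + 2973084) + m(-276) = (785*(-18 + 785) + 2973084) - 3*(-276) = (785*767 + 2973084) + 828 = (602095 + 2973084) + 828 = 3575179 + 828 = 3576007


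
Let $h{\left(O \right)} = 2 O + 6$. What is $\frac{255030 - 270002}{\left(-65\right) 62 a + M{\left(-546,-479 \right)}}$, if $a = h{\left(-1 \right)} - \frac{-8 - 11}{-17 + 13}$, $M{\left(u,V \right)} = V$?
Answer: $- \frac{29944}{5087} \approx -5.8864$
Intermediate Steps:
$h{\left(O \right)} = 6 + 2 O$
$a = - \frac{3}{4}$ ($a = \left(6 + 2 \left(-1\right)\right) - \frac{-8 - 11}{-17 + 13} = \left(6 - 2\right) - - \frac{19}{-4} = 4 - \left(-19\right) \left(- \frac{1}{4}\right) = 4 - \frac{19}{4} = - \frac{3}{4} \approx -0.75$)
$\frac{255030 - 270002}{\left(-65\right) 62 a + M{\left(-546,-479 \right)}} = \frac{255030 - 270002}{\left(-65\right) 62 \left(- \frac{3}{4}\right) - 479} = - \frac{14972}{\left(-4030\right) \left(- \frac{3}{4}\right) - 479} = - \frac{14972}{\frac{6045}{2} - 479} = - \frac{14972}{\frac{5087}{2}} = \left(-14972\right) \frac{2}{5087} = - \frac{29944}{5087}$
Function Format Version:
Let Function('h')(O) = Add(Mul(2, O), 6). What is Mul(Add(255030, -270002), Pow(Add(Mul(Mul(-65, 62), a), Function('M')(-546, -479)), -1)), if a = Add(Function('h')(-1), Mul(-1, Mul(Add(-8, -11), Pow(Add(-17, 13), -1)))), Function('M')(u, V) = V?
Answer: Rational(-29944, 5087) ≈ -5.8864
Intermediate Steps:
Function('h')(O) = Add(6, Mul(2, O))
a = Rational(-3, 4) (a = Add(Add(6, Mul(2, -1)), Mul(-1, Mul(Add(-8, -11), Pow(Add(-17, 13), -1)))) = Add(Add(6, -2), Mul(-1, Mul(-19, Pow(-4, -1)))) = Add(4, Mul(-1, Mul(-19, Rational(-1, 4)))) = Add(4, Mul(-1, Rational(19, 4))) = Add(4, Rational(-19, 4)) = Rational(-3, 4) ≈ -0.75000)
Mul(Add(255030, -270002), Pow(Add(Mul(Mul(-65, 62), a), Function('M')(-546, -479)), -1)) = Mul(Add(255030, -270002), Pow(Add(Mul(Mul(-65, 62), Rational(-3, 4)), -479), -1)) = Mul(-14972, Pow(Add(Mul(-4030, Rational(-3, 4)), -479), -1)) = Mul(-14972, Pow(Add(Rational(6045, 2), -479), -1)) = Mul(-14972, Pow(Rational(5087, 2), -1)) = Mul(-14972, Rational(2, 5087)) = Rational(-29944, 5087)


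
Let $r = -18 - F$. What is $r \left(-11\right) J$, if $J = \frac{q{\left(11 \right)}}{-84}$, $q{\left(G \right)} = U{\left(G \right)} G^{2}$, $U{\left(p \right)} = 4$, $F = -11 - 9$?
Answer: $\frac{2662}{21} \approx 126.76$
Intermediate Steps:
$F = -20$ ($F = -11 - 9 = -20$)
$r = 2$ ($r = -18 - -20 = -18 + 20 = 2$)
$q{\left(G \right)} = 4 G^{2}$
$J = - \frac{121}{21}$ ($J = \frac{4 \cdot 11^{2}}{-84} = 4 \cdot 121 \left(- \frac{1}{84}\right) = 484 \left(- \frac{1}{84}\right) = - \frac{121}{21} \approx -5.7619$)
$r \left(-11\right) J = 2 \left(-11\right) \left(- \frac{121}{21}\right) = \left(-22\right) \left(- \frac{121}{21}\right) = \frac{2662}{21}$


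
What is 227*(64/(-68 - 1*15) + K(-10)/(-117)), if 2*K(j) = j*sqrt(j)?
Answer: -14528/83 + 1135*I*sqrt(10)/117 ≈ -175.04 + 30.677*I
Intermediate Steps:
K(j) = j**(3/2)/2 (K(j) = (j*sqrt(j))/2 = j**(3/2)/2)
227*(64/(-68 - 1*15) + K(-10)/(-117)) = 227*(64/(-68 - 1*15) + ((-10)**(3/2)/2)/(-117)) = 227*(64/(-68 - 15) + ((-10*I*sqrt(10))/2)*(-1/117)) = 227*(64/(-83) - 5*I*sqrt(10)*(-1/117)) = 227*(64*(-1/83) + 5*I*sqrt(10)/117) = 227*(-64/83 + 5*I*sqrt(10)/117) = -14528/83 + 1135*I*sqrt(10)/117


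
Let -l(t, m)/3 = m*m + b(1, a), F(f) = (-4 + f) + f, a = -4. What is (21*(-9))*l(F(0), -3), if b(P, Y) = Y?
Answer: 2835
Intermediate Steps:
F(f) = -4 + 2*f
l(t, m) = 12 - 3*m² (l(t, m) = -3*(m*m - 4) = -3*(m² - 4) = -3*(-4 + m²) = 12 - 3*m²)
(21*(-9))*l(F(0), -3) = (21*(-9))*(12 - 3*(-3)²) = -189*(12 - 3*9) = -189*(12 - 27) = -189*(-15) = 2835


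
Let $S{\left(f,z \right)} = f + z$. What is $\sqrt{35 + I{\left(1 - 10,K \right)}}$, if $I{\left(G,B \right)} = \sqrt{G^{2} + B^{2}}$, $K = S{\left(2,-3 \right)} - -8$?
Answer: $\sqrt{35 + \sqrt{130}} \approx 6.8119$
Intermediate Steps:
$K = 7$ ($K = \left(2 - 3\right) - -8 = -1 + 8 = 7$)
$I{\left(G,B \right)} = \sqrt{B^{2} + G^{2}}$
$\sqrt{35 + I{\left(1 - 10,K \right)}} = \sqrt{35 + \sqrt{7^{2} + \left(1 - 10\right)^{2}}} = \sqrt{35 + \sqrt{49 + \left(1 - 10\right)^{2}}} = \sqrt{35 + \sqrt{49 + \left(-9\right)^{2}}} = \sqrt{35 + \sqrt{49 + 81}} = \sqrt{35 + \sqrt{130}}$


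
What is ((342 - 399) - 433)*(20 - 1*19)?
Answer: -490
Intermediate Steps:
((342 - 399) - 433)*(20 - 1*19) = (-57 - 433)*(20 - 19) = -490*1 = -490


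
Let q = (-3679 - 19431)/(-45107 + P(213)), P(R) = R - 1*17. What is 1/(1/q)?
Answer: 23110/44911 ≈ 0.51457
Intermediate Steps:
P(R) = -17 + R (P(R) = R - 17 = -17 + R)
q = 23110/44911 (q = (-3679 - 19431)/(-45107 + (-17 + 213)) = -23110/(-45107 + 196) = -23110/(-44911) = -23110*(-1/44911) = 23110/44911 ≈ 0.51457)
1/(1/q) = 1/(1/(23110/44911)) = 1/(44911/23110) = 23110/44911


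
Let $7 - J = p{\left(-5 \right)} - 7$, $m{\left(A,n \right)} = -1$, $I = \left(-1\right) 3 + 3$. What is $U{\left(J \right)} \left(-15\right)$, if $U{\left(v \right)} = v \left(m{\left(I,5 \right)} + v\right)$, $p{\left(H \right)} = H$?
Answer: $-5130$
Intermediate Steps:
$I = 0$ ($I = -3 + 3 = 0$)
$J = 19$ ($J = 7 - \left(-5 - 7\right) = 7 - -12 = 7 + 12 = 19$)
$U{\left(v \right)} = v \left(-1 + v\right)$
$U{\left(J \right)} \left(-15\right) = 19 \left(-1 + 19\right) \left(-15\right) = 19 \cdot 18 \left(-15\right) = 342 \left(-15\right) = -5130$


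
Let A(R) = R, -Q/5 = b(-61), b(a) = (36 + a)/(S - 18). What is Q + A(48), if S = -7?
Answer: 43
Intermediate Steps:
b(a) = -36/25 - a/25 (b(a) = (36 + a)/(-7 - 18) = (36 + a)/(-25) = (36 + a)*(-1/25) = -36/25 - a/25)
Q = -5 (Q = -5*(-36/25 - 1/25*(-61)) = -5*(-36/25 + 61/25) = -5*1 = -5)
Q + A(48) = -5 + 48 = 43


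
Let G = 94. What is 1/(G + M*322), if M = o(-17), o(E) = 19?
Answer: 1/6212 ≈ 0.00016098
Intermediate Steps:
M = 19
1/(G + M*322) = 1/(94 + 19*322) = 1/(94 + 6118) = 1/6212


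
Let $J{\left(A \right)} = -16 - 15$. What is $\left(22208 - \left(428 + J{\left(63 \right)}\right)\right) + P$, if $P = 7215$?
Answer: $29026$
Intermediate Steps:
$J{\left(A \right)} = -31$ ($J{\left(A \right)} = -16 - 15 = -31$)
$\left(22208 - \left(428 + J{\left(63 \right)}\right)\right) + P = \left(22208 - 397\right) + 7215 = 21811 + 7215 = 29026$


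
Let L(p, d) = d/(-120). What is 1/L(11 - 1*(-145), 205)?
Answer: -24/41 ≈ -0.58537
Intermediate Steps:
L(p, d) = -d/120 (L(p, d) = d*(-1/120) = -d/120)
1/L(11 - 1*(-145), 205) = 1/(-1/120*205) = 1/(-41/24) = -24/41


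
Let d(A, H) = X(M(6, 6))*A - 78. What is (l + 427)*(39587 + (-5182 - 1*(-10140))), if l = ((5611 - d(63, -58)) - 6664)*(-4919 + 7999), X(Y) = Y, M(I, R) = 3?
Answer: -159680149685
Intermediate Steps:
d(A, H) = -78 + 3*A (d(A, H) = 3*A - 78 = -78 + 3*A)
l = -3585120 (l = ((5611 - (-78 + 3*63)) - 6664)*(-4919 + 7999) = ((5611 - (-78 + 189)) - 6664)*3080 = ((5611 - 1*111) - 6664)*3080 = ((5611 - 111) - 6664)*3080 = (5500 - 6664)*3080 = -1164*3080 = -3585120)
(l + 427)*(39587 + (-5182 - 1*(-10140))) = (-3585120 + 427)*(39587 + (-5182 - 1*(-10140))) = -3584693*(39587 + (-5182 + 10140)) = -3584693*(39587 + 4958) = -3584693*44545 = -159680149685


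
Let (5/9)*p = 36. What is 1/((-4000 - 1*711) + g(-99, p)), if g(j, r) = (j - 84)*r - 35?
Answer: -5/83022 ≈ -6.0225e-5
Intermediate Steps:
p = 324/5 (p = (9/5)*36 = 324/5 ≈ 64.800)
g(j, r) = -35 + r*(-84 + j) (g(j, r) = (-84 + j)*r - 35 = r*(-84 + j) - 35 = -35 + r*(-84 + j))
1/((-4000 - 1*711) + g(-99, p)) = 1/((-4000 - 1*711) + (-35 - 84*324/5 - 99*324/5)) = 1/((-4000 - 711) + (-35 - 27216/5 - 32076/5)) = 1/(-4711 - 59467/5) = 1/(-83022/5) = -5/83022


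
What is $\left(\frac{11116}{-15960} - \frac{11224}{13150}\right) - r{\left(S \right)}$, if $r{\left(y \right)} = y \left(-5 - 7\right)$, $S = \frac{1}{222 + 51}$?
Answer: $- \frac{102727693}{68209050} \approx -1.5061$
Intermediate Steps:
$S = \frac{1}{273} \approx 0.003663$
$r{\left(y \right)} = - 12 y$ ($r{\left(y \right)} = y \left(-12\right) = - 12 y$)
$\left(\frac{11116}{-15960} - \frac{11224}{13150}\right) - r{\left(S \right)} = \left(\frac{11116}{-15960} - \frac{11224}{13150}\right) - \left(-12\right) \frac{1}{273} = \left(11116 \left(- \frac{1}{15960}\right) - \frac{5612}{6575}\right) - - \frac{4}{91} = \left(- \frac{397}{570} - \frac{5612}{6575}\right) + \frac{4}{91} = - \frac{1161823}{749550} + \frac{4}{91} = - \frac{102727693}{68209050}$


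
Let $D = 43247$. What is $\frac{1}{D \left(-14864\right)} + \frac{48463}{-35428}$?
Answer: $- \frac{7788287714333}{5693486924656} \approx -1.3679$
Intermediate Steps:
$\frac{1}{D \left(-14864\right)} + \frac{48463}{-35428} = \frac{1}{43247 \left(-14864\right)} + \frac{48463}{-35428} = \frac{1}{43247} \left(- \frac{1}{14864}\right) + 48463 \left(- \frac{1}{35428}\right) = - \frac{1}{642823408} - \frac{48463}{35428} = - \frac{7788287714333}{5693486924656}$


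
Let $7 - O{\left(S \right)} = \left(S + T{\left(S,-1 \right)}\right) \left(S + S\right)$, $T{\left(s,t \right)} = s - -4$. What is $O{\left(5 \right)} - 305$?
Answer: $-438$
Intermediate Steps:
$T{\left(s,t \right)} = 4 + s$ ($T{\left(s,t \right)} = s + 4 = 4 + s$)
$O{\left(S \right)} = 7 - 2 S \left(4 + 2 S\right)$ ($O{\left(S \right)} = 7 - \left(S + \left(4 + S\right)\right) \left(S + S\right) = 7 - \left(4 + 2 S\right) 2 S = 7 - 2 S \left(4 + 2 S\right)$)
$O{\left(5 \right)} - 305 = \left(7 - 40 - 4 \cdot 5^{2}\right) - 305 = \left(7 - 40 - 100\right) - 305 = -133 - 305 = -438$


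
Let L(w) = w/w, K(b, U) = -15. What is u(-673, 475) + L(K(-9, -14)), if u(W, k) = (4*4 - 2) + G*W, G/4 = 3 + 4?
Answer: -18829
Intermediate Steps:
G = 28 (G = 4*(3 + 4) = 4*7 = 28)
u(W, k) = 14 + 28*W (u(W, k) = (4*4 - 2) + 28*W = (16 - 2) + 28*W = 14 + 28*W)
L(w) = 1
u(-673, 475) + L(K(-9, -14)) = (14 + 28*(-673)) + 1 = (14 - 18844) + 1 = -18830 + 1 = -18829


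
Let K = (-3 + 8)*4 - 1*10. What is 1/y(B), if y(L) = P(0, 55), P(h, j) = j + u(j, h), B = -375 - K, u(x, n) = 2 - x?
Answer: ½ ≈ 0.50000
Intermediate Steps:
K = 10 (K = 5*4 - 10 = 20 - 10 = 10)
B = -385 (B = -375 - 1*10 = -375 - 10 = -385)
P(h, j) = 2 (P(h, j) = j + (2 - j) = 2)
y(L) = 2
1/y(B) = 1/2 = ½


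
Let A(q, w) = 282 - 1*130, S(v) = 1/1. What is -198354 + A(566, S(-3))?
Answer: -198202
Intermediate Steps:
S(v) = 1
A(q, w) = 152 (A(q, w) = 282 - 130 = 152)
-198354 + A(566, S(-3)) = -198354 + 152 = -198202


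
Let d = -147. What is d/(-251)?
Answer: 147/251 ≈ 0.58566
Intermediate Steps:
d/(-251) = -147/(-251) = -147*(-1/251) = 147/251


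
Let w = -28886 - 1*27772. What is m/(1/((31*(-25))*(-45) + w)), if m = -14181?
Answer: 308904723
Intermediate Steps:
w = -56658 (w = -28886 - 27772 = -56658)
m/(1/((31*(-25))*(-45) + w)) = -14181/(1/((31*(-25))*(-45) - 56658)) = -14181/(1/(-775*(-45) - 56658)) = -14181/(1/(34875 - 56658)) = -14181/(1/(-21783)) = -14181/(-1/21783) = -14181*(-21783) = 308904723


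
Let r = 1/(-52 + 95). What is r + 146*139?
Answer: 872643/43 ≈ 20294.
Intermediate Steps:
r = 1/43 ≈ 0.023256
r + 146*139 = 1/43 + 146*139 = 1/43 + 20294 = 872643/43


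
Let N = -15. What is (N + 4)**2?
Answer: 121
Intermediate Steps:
(N + 4)**2 = (-15 + 4)**2 = (-11)**2 = 121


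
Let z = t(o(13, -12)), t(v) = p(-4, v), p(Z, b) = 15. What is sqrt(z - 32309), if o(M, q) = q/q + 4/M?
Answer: I*sqrt(32294) ≈ 179.71*I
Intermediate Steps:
o(M, q) = 1 + 4/M
t(v) = 15
z = 15
sqrt(z - 32309) = sqrt(15 - 32309) = sqrt(-32294) = I*sqrt(32294)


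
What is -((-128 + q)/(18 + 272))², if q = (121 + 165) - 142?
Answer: -64/21025 ≈ -0.0030440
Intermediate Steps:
q = 144 (q = 286 - 142 = 144)
-((-128 + q)/(18 + 272))² = -((-128 + 144)/(18 + 272))² = -(16/290)² = -(16*(1/290))² = -(8/145)² = -1*64/21025 = -64/21025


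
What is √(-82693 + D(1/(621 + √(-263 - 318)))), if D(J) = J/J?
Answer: 6*I*√2297 ≈ 287.56*I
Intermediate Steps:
D(J) = 1
√(-82693 + D(1/(621 + √(-263 - 318)))) = √(-82693 + 1) = √(-82692) = 6*I*√2297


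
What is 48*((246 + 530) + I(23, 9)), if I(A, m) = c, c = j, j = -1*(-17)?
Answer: 38064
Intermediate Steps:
j = 17
c = 17
I(A, m) = 17
48*((246 + 530) + I(23, 9)) = 48*((246 + 530) + 17) = 48*(776 + 17) = 48*793 = 38064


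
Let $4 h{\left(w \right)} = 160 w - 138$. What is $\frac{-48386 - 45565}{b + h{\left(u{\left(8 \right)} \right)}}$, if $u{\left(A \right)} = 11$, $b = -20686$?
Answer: $\frac{187902}{40561} \approx 4.6326$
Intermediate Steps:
$h{\left(w \right)} = - \frac{69}{2} + 40 w$ ($h{\left(w \right)} = \frac{160 w - 138}{4} = \frac{-138 + 160 w}{4} = - \frac{69}{2} + 40 w$)
$\frac{-48386 - 45565}{b + h{\left(u{\left(8 \right)} \right)}} = \frac{-48386 - 45565}{-20686 + \left(- \frac{69}{2} + 40 \cdot 11\right)} = - \frac{93951}{-20686 + \left(- \frac{69}{2} + 440\right)} = - \frac{93951}{-20686 + \frac{811}{2}} = - \frac{93951}{- \frac{40561}{2}} = \left(-93951\right) \left(- \frac{2}{40561}\right) = \frac{187902}{40561}$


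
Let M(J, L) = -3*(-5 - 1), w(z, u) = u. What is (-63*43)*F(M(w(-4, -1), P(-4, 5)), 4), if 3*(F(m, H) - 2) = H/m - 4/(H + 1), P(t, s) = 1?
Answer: -73444/15 ≈ -4896.3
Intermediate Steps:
M(J, L) = 18 (M(J, L) = -3*(-6) = 18)
F(m, H) = 2 - 4/(3*(1 + H)) + H/(3*m) (F(m, H) = 2 + (H/m - 4/(H + 1))/3 = 2 + (H/m - 4/(1 + H))/3 = 2 + (-4/(1 + H) + H/m)/3 = 2 + (-4/(3*(1 + H)) + H/(3*m)) = 2 - 4/(3*(1 + H)) + H/(3*m))
(-63*43)*F(M(w(-4, -1), P(-4, 5)), 4) = (-63*43)*((⅓)*(4 + 4² + 2*18 + 6*4*18)/(18*(1 + 4))) = -903*(4 + 16 + 36 + 432)/(18*5) = -903*488/(18*5) = -2709*244/135 = -73444/15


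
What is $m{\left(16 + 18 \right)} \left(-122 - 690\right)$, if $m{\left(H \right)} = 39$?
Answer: $-31668$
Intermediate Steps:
$m{\left(16 + 18 \right)} \left(-122 - 690\right) = 39 \left(-122 - 690\right) = 39 \left(-812\right) = -31668$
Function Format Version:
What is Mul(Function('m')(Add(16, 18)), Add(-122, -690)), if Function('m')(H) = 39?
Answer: -31668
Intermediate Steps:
Mul(Function('m')(Add(16, 18)), Add(-122, -690)) = Mul(39, Add(-122, -690)) = Mul(39, -812) = -31668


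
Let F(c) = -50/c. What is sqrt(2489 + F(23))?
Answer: sqrt(1315531)/23 ≈ 49.868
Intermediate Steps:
sqrt(2489 + F(23)) = sqrt(2489 - 50/23) = sqrt(57197/23) = sqrt(1315531)/23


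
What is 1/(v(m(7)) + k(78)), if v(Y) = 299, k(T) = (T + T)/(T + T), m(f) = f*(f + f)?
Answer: 1/300 ≈ 0.0033333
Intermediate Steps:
m(f) = 2*f² (m(f) = f*(2*f) = 2*f²)
k(T) = 1 (k(T) = (2*T)/((2*T)) = (2*T)*(1/(2*T)) = 1)
1/(v(m(7)) + k(78)) = 1/(299 + 1) = 1/300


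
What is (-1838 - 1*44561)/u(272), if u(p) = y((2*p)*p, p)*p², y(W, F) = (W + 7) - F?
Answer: -46399/10927658752 ≈ -4.2460e-6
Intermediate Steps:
y(W, F) = 7 + W - F (y(W, F) = (7 + W) - F = 7 + W - F)
u(p) = p²*(7 - p + 2*p²) (u(p) = (7 + (2*p)*p - p)*p² = (7 + 2*p² - p)*p² = (7 - p + 2*p²)*p² = p²*(7 - p + 2*p²))
(-1838 - 1*44561)/u(272) = (-1838 - 1*44561)/((272²*(7 - 1*272 + 2*272²))) = (-1838 - 44561)/((73984*(7 - 272 + 2*73984))) = -46399*1/(73984*(7 - 272 + 147968)) = -46399/(73984*147703) = -46399/10927658752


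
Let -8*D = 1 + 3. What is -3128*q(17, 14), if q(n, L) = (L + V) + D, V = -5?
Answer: -26588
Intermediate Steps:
D = -1/2 (D = -(1 + 3)/8 = -1/8*4 = -1/2 ≈ -0.50000)
q(n, L) = -11/2 + L (q(n, L) = (L - 5) - 1/2 = (-5 + L) - 1/2 = -11/2 + L)
-3128*q(17, 14) = -3128*(-11/2 + 14) = -3128*17/2 = -26588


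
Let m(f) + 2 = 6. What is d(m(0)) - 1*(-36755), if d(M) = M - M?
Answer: 36755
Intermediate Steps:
m(f) = 4 (m(f) = -2 + 6 = 4)
d(M) = 0
d(m(0)) - 1*(-36755) = 0 - 1*(-36755) = 0 + 36755 = 36755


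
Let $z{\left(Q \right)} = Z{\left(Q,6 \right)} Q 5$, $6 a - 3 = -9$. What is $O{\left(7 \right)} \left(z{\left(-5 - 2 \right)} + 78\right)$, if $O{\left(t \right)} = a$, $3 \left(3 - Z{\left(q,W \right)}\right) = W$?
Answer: $-43$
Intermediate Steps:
$a = -1$ ($a = \frac{1}{2} + \frac{1}{6} \left(-9\right) = \frac{1}{2} - \frac{3}{2} = -1$)
$Z{\left(q,W \right)} = 3 - \frac{W}{3}$
$z{\left(Q \right)} = 5 Q$ ($z{\left(Q \right)} = \left(3 - 2\right) Q 5 = 1 Q 5 = Q 5 = 5 Q$)
$O{\left(t \right)} = -1$
$O{\left(7 \right)} \left(z{\left(-5 - 2 \right)} + 78\right) = - (5 \left(-5 - 2\right) + 78) = - (5 \left(-7\right) + 78) = - (-35 + 78) = \left(-1\right) 43 = -43$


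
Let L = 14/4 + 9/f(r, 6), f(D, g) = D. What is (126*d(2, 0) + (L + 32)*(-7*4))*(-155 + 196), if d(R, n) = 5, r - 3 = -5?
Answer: -9758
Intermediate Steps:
r = -2 (r = 3 - 5 = -2)
L = -1 (L = 14/4 + 9/(-2) = 14*(¼) + 9*(-½) = 7/2 - 9/2 = -1)
(126*d(2, 0) + (L + 32)*(-7*4))*(-155 + 196) = (126*5 + (-1 + 32)*(-7*4))*(-155 + 196) = (630 + 31*(-28))*41 = (630 - 868)*41 = -238*41 = -9758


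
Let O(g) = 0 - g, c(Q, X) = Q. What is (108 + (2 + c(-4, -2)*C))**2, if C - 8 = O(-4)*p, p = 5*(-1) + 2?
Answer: 15876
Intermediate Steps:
p = -3 (p = -5 + 2 = -3)
O(g) = -g
C = -4 (C = 8 - 1*(-4)*(-3) = 8 + 4*(-3) = 8 - 12 = -4)
(108 + (2 + c(-4, -2)*C))**2 = (108 + (2 - 4*(-4)))**2 = (108 + (2 + 16))**2 = (108 + 18)**2 = 126**2 = 15876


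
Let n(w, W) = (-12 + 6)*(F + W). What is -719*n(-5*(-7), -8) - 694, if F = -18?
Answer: -112858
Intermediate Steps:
n(w, W) = 108 - 6*W (n(w, W) = (-12 + 6)*(-18 + W) = -6*(-18 + W) = 108 - 6*W)
-719*n(-5*(-7), -8) - 694 = -719*(108 - 6*(-8)) - 694 = -719*(108 + 48) - 694 = -719*156 - 694 = -112164 - 694 = -112858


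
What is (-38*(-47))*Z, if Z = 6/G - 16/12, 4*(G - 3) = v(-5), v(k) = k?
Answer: 78584/21 ≈ 3742.1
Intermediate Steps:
G = 7/4 (G = 3 + (¼)*(-5) = 3 - 5/4 = 7/4 ≈ 1.7500)
Z = 44/21 (Z = 6/(7/4) - 16/12 = 6*(4/7) - 16*1/12 = 24/7 - 4/3 = 44/21 ≈ 2.0952)
(-38*(-47))*Z = -38*(-47)*(44/21) = 1786*(44/21) = 78584/21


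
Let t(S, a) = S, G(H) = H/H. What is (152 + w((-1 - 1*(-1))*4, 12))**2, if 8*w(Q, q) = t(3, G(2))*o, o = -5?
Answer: 1442401/64 ≈ 22538.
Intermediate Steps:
G(H) = 1
w(Q, q) = -15/8 (w(Q, q) = (3*(-5))/8 = (1/8)*(-15) = -15/8)
(152 + w((-1 - 1*(-1))*4, 12))**2 = (152 - 15/8)**2 = (1201/8)**2 = 1442401/64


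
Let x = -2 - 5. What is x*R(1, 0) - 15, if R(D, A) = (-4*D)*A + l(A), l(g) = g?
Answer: -15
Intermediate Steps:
x = -7
R(D, A) = A - 4*A*D (R(D, A) = (-4*D)*A + A = -4*A*D + A = A - 4*A*D)
x*R(1, 0) - 15 = -0*(1 - 4*1) - 15 = -0*(1 - 4) - 15 = -0*(-3) - 15 = -7*0 - 15 = 0 - 15 = -15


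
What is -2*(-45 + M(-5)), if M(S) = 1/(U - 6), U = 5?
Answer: 92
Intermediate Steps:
M(S) = -1 (M(S) = 1/(5 - 6) = 1/(-1) = -1)
-2*(-45 + M(-5)) = -2*(-45 - 1) = -2*(-46) = 92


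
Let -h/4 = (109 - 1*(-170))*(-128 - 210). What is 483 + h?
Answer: 377691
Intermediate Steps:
h = 377208 (h = -4*(109 - 1*(-170))*(-128 - 210) = -4*(109 + 170)*(-338) = -1116*(-338) = -4*(-94302) = 377208)
483 + h = 483 + 377208 = 377691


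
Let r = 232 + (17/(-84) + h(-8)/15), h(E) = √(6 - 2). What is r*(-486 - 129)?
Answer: -3993851/28 ≈ -1.4264e+5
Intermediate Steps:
h(E) = 2 (h(E) = √4 = 2)
r = 97411/420 (r = 232 + (17/(-84) + 2/15) = 232 + (17*(-1/84) + 2*(1/15)) = 232 + (-17/84 + 2/15) = 232 - 29/420 = 97411/420 ≈ 231.93)
r*(-486 - 129) = 97411*(-486 - 129)/420 = (97411/420)*(-615) = -3993851/28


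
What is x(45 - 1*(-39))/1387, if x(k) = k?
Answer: 84/1387 ≈ 0.060562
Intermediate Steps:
x(45 - 1*(-39))/1387 = (45 - 1*(-39))/1387 = (45 + 39)*(1/1387) = 84*(1/1387) = 84/1387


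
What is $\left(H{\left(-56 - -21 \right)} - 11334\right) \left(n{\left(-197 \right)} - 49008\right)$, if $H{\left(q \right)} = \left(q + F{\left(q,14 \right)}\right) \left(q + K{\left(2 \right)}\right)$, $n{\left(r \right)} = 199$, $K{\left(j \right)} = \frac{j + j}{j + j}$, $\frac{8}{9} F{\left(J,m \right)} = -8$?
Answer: $480182942$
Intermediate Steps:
$F{\left(J,m \right)} = -9$ ($F{\left(J,m \right)} = \frac{9}{8} \left(-8\right) = -9$)
$K{\left(j \right)} = 1$ ($K{\left(j \right)} = \frac{2 j}{2 j} = 2 j \frac{1}{2 j} = 1$)
$H{\left(q \right)} = \left(1 + q\right) \left(-9 + q\right)$ ($H{\left(q \right)} = \left(q - 9\right) \left(q + 1\right) = \left(-9 + q\right) \left(1 + q\right) = \left(1 + q\right) \left(-9 + q\right)$)
$\left(H{\left(-56 - -21 \right)} - 11334\right) \left(n{\left(-197 \right)} - 49008\right) = \left(\left(-9 + \left(-56 - -21\right)^{2} - 8 \left(-56 - -21\right)\right) - 11334\right) \left(199 - 49008\right) = \left(\left(-9 + \left(-56 + 21\right)^{2} - 8 \left(-56 + 21\right)\right) - 11334\right) \left(-48809\right) = \left(\left(-9 + \left(-35\right)^{2} - -280\right) - 11334\right) \left(-48809\right) = \left(\left(-9 + 1225 + 280\right) - 11334\right) \left(-48809\right) = \left(1496 - 11334\right) \left(-48809\right) = \left(-9838\right) \left(-48809\right) = 480182942$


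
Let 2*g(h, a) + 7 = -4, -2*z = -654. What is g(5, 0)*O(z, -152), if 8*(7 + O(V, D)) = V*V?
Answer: -1175603/16 ≈ -73475.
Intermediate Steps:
z = 327 (z = -½*(-654) = 327)
g(h, a) = -11/2 (g(h, a) = -7/2 + (½)*(-4) = -7/2 - 2 = -11/2)
O(V, D) = -7 + V²/8 (O(V, D) = -7 + (V*V)/8 = -7 + V²/8)
g(5, 0)*O(z, -152) = -11*(-7 + (⅛)*327²)/2 = -11*(-7 + (⅛)*106929)/2 = -11*(-7 + 106929/8)/2 = -11/2*106873/8 = -1175603/16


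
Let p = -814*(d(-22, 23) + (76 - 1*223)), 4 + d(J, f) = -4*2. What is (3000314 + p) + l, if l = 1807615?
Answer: 4937355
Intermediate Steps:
d(J, f) = -12 (d(J, f) = -4 - 4*2 = -4 - 8 = -12)
p = 129426 (p = -814*(-12 + (76 - 1*223)) = -814*(-12 + (76 - 223)) = -814*(-12 - 147) = -814*(-159) = 129426)
(3000314 + p) + l = (3000314 + 129426) + 1807615 = 3129740 + 1807615 = 4937355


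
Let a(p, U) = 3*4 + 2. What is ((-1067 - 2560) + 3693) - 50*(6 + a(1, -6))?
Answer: -934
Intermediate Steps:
a(p, U) = 14 (a(p, U) = 12 + 2 = 14)
((-1067 - 2560) + 3693) - 50*(6 + a(1, -6)) = ((-1067 - 2560) + 3693) - 50*(6 + 14) = (-3627 + 3693) - 50*20 = 66 - 1*1000 = 66 - 1000 = -934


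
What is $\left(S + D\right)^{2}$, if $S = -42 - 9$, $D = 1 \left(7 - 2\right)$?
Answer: $2116$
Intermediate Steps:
$D = 5$ ($D = 1 \cdot 5 = 5$)
$S = -51$ ($S = -42 - 9 = -51$)
$\left(S + D\right)^{2} = \left(-51 + 5\right)^{2} = \left(-46\right)^{2} = 2116$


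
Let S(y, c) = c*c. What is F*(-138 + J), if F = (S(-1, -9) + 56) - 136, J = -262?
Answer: -400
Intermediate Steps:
S(y, c) = c²
F = 1 (F = ((-9)² + 56) - 136 = (81 + 56) - 136 = 137 - 136 = 1)
F*(-138 + J) = 1*(-138 - 262) = 1*(-400) = -400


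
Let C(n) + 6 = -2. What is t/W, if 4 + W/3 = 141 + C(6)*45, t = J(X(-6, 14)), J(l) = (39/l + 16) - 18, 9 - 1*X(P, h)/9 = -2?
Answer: 53/22077 ≈ 0.0024007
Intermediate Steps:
X(P, h) = 99 (X(P, h) = 81 - 9*(-2) = 81 + 18 = 99)
C(n) = -8 (C(n) = -6 - 2 = -8)
J(l) = -2 + 39/l (J(l) = (16 + 39/l) - 18 = -2 + 39/l)
t = -53/33 (t = -2 + 39/99 = -2 + 39*(1/99) = -2 + 13/33 = -53/33 ≈ -1.6061)
W = -669 (W = -12 + 3*(141 - 8*45) = -12 + 3*(141 - 360) = -12 + 3*(-219) = -12 - 657 = -669)
t/W = -53/33/(-669) = -53/33*(-1/669) = 53/22077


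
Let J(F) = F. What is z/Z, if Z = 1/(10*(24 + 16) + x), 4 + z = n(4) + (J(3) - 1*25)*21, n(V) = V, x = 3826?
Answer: -1952412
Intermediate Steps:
z = -462 (z = -4 + (4 + (3 - 1*25)*21) = -4 + (4 + (3 - 25)*21) = -4 + (4 - 22*21) = -4 + (4 - 462) = -4 - 458 = -462)
Z = 1/4226 (Z = 1/(10*(24 + 16) + 3826) = 1/(10*40 + 3826) = 1/(400 + 3826) = 1/4226 ≈ 0.00023663)
z/Z = -462/1/4226 = -462*4226 = -1952412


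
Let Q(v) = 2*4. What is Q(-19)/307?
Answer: 8/307 ≈ 0.026059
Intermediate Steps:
Q(v) = 8
Q(-19)/307 = 8/307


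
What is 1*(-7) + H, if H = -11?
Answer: -18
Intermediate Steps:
1*(-7) + H = 1*(-7) - 11 = -7 - 11 = -18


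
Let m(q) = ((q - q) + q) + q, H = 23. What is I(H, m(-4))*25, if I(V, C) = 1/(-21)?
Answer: -25/21 ≈ -1.1905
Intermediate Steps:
m(q) = 2*q (m(q) = (0 + q) + q = q + q = 2*q)
I(V, C) = -1/21
I(H, m(-4))*25 = -1/21*25 = -25/21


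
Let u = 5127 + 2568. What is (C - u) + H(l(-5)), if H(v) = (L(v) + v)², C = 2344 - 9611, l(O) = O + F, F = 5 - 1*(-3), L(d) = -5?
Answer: -14958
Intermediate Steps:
F = 8 (F = 5 + 3 = 8)
l(O) = 8 + O (l(O) = O + 8 = 8 + O)
C = -7267
H(v) = (-5 + v)²
u = 7695
(C - u) + H(l(-5)) = (-7267 - 1*7695) + (-5 + (8 - 5))² = (-7267 - 7695) + (-5 + 3)² = -14962 + (-2)² = -14962 + 4 = -14958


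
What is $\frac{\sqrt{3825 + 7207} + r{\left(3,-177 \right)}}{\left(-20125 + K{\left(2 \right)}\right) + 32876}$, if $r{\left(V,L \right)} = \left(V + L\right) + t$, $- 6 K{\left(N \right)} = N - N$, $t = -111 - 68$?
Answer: $- \frac{353}{12751} + \frac{2 \sqrt{2758}}{12751} \approx -0.019447$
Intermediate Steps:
$t = -179$ ($t = -111 - 68 = -179$)
$K{\left(N \right)} = 0$ ($K{\left(N \right)} = - \frac{N - N}{6} = \left(- \frac{1}{6}\right) 0 = 0$)
$r{\left(V,L \right)} = -179 + L + V$ ($r{\left(V,L \right)} = \left(V + L\right) - 179 = \left(L + V\right) - 179 = -179 + L + V$)
$\frac{\sqrt{3825 + 7207} + r{\left(3,-177 \right)}}{\left(-20125 + K{\left(2 \right)}\right) + 32876} = \frac{\sqrt{3825 + 7207} - 353}{\left(-20125 + 0\right) + 32876} = \frac{\sqrt{11032} - 353}{-20125 + 32876} = \frac{2 \sqrt{2758} - 353}{12751} = \left(-353 + 2 \sqrt{2758}\right) \frac{1}{12751} = - \frac{353}{12751} + \frac{2 \sqrt{2758}}{12751}$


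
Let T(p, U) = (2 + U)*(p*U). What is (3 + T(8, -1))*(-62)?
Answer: 310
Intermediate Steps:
T(p, U) = U*p*(2 + U) (T(p, U) = (2 + U)*(U*p) = U*p*(2 + U))
(3 + T(8, -1))*(-62) = (3 - 1*8*(2 - 1))*(-62) = (3 - 1*8*1)*(-62) = (3 - 8)*(-62) = -5*(-62) = 310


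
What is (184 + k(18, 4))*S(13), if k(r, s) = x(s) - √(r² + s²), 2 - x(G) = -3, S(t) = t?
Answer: 2457 - 26*√85 ≈ 2217.3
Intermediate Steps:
x(G) = 5 (x(G) = 2 - 1*(-3) = 2 + 3 = 5)
k(r, s) = 5 - √(r² + s²)
(184 + k(18, 4))*S(13) = (184 + (5 - √(18² + 4²)))*13 = (184 + (5 - √(324 + 16)))*13 = (184 + (5 - √340))*13 = (184 + (5 - 2*√85))*13 = (189 - 2*√85)*13 = 2457 - 26*√85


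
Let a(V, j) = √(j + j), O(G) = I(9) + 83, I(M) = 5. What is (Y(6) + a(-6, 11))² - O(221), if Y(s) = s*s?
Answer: 1230 + 72*√22 ≈ 1567.7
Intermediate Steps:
Y(s) = s²
O(G) = 88 (O(G) = 5 + 83 = 88)
a(V, j) = √2*√j (a(V, j) = √(2*j) = √2*√j)
(Y(6) + a(-6, 11))² - O(221) = (6² + √2*√11)² - 1*88 = (36 + √22)² - 88 = -88 + (36 + √22)²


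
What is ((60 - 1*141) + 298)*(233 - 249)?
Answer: -3472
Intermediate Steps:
((60 - 1*141) + 298)*(233 - 249) = ((60 - 141) + 298)*(-16) = (-81 + 298)*(-16) = 217*(-16) = -3472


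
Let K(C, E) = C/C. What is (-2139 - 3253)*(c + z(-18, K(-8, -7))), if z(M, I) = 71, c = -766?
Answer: 3747440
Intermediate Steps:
K(C, E) = 1
(-2139 - 3253)*(c + z(-18, K(-8, -7))) = (-2139 - 3253)*(-766 + 71) = -5392*(-695) = 3747440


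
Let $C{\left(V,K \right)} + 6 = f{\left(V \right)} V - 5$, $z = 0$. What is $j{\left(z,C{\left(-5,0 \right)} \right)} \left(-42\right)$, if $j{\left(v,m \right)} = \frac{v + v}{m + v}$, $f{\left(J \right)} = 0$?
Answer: $0$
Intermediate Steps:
$C{\left(V,K \right)} = -11$ ($C{\left(V,K \right)} = -6 - \left(5 + 0 V\right) = -6 + \left(0 - 5\right) = -6 - 5 = -11$)
$j{\left(v,m \right)} = \frac{2 v}{m + v}$
$j{\left(z,C{\left(-5,0 \right)} \right)} \left(-42\right) = 2 \cdot 0 \frac{1}{-11 + 0} \left(-42\right) = 2 \cdot 0 \frac{1}{-11} \left(-42\right) = 2 \cdot 0 \left(- \frac{1}{11}\right) \left(-42\right) = 0 \left(-42\right) = 0$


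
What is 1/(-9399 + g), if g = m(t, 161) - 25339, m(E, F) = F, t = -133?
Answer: -1/34577 ≈ -2.8921e-5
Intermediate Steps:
g = -25178 (g = 161 - 25339 = -25178)
1/(-9399 + g) = 1/(-9399 - 25178) = 1/(-34577) = -1/34577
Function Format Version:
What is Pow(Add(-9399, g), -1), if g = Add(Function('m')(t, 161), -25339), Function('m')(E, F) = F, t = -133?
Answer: Rational(-1, 34577) ≈ -2.8921e-5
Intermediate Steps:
g = -25178 (g = Add(161, -25339) = -25178)
Pow(Add(-9399, g), -1) = Pow(Add(-9399, -25178), -1) = Pow(-34577, -1) = Rational(-1, 34577)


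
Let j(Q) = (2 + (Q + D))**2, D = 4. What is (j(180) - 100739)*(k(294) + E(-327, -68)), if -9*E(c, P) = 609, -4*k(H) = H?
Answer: 56023121/6 ≈ 9.3372e+6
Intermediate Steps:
k(H) = -H/4
j(Q) = (6 + Q)**2 (j(Q) = (2 + (Q + 4))**2 = (2 + (4 + Q))**2 = (6 + Q)**2)
E(c, P) = -203/3 (E(c, P) = -1/9*609 = -203/3)
(j(180) - 100739)*(k(294) + E(-327, -68)) = ((6 + 180)**2 - 100739)*(-1/4*294 - 203/3) = (186**2 - 100739)*(-147/2 - 203/3) = (34596 - 100739)*(-847/6) = -66143*(-847/6) = 56023121/6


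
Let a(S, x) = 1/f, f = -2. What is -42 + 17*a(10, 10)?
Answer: -101/2 ≈ -50.500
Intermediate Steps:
a(S, x) = -1/2 (a(S, x) = 1/(-2) = -1/2)
-42 + 17*a(10, 10) = -42 + 17*(-1/2) = -42 - 17/2 = -101/2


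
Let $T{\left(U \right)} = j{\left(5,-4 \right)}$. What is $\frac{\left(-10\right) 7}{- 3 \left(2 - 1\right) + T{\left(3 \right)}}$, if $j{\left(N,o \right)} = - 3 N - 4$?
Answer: $\frac{35}{11} \approx 3.1818$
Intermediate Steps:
$j{\left(N,o \right)} = -4 - 3 N$
$T{\left(U \right)} = -19$ ($T{\left(U \right)} = -4 - 15 = -19$)
$\frac{\left(-10\right) 7}{- 3 \left(2 - 1\right) + T{\left(3 \right)}} = \frac{\left(-10\right) 7}{- 3 \left(2 - 1\right) - 19} = - \frac{70}{\left(-3\right) 1 - 19} = - \frac{70}{-3 - 19} = - \frac{70}{-22} = \left(-70\right) \left(- \frac{1}{22}\right) = \frac{35}{11}$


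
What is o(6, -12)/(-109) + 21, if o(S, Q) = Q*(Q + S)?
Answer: 2217/109 ≈ 20.339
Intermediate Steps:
o(6, -12)/(-109) + 21 = (-12*(-12 + 6))/(-109) + 21 = -(-12)*(-6)/109 + 21 = -1/109*72 + 21 = -72/109 + 21 = 2217/109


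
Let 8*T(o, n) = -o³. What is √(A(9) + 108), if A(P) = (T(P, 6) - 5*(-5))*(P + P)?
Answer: 3*I*√481/2 ≈ 32.898*I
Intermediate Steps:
T(o, n) = -o³/8 (T(o, n) = (-o³)/8 = -o³/8)
A(P) = 2*P*(25 - P³/8) (A(P) = (-P³/8 - 5*(-5))*(P + P) = (-P³/8 + 25)*(2*P) = (25 - P³/8)*(2*P) = 2*P*(25 - P³/8))
√(A(9) + 108) = √((¼)*9*(200 - 1*9³) + 108) = √((¼)*9*(200 - 1*729) + 108) = √((¼)*9*(200 - 729) + 108) = √((¼)*9*(-529) + 108) = √(-4761/4 + 108) = √(-4329/4) = 3*I*√481/2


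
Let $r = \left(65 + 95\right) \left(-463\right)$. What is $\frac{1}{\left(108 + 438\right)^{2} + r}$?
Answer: $\frac{1}{224036} \approx 4.4636 \cdot 10^{-6}$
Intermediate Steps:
$r = -74080$ ($r = 160 \left(-463\right) = -74080$)
$\frac{1}{\left(108 + 438\right)^{2} + r} = \frac{1}{\left(108 + 438\right)^{2} - 74080} = \frac{1}{546^{2} - 74080} = \frac{1}{298116 - 74080} = \frac{1}{224036}$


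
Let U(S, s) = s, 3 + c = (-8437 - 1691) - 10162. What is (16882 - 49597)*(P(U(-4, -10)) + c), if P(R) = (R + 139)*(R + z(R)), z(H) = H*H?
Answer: 284064345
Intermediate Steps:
z(H) = H²
c = -20293 (c = -3 + ((-8437 - 1691) - 10162) = -3 + (-10128 - 10162) = -3 - 20290 = -20293)
P(R) = (139 + R)*(R + R²) (P(R) = (R + 139)*(R + R²) = (139 + R)*(R + R²))
(16882 - 49597)*(P(U(-4, -10)) + c) = (16882 - 49597)*(-10*(139 + (-10)² + 140*(-10)) - 20293) = -32715*(-10*(139 + 100 - 1400) - 20293) = -32715*(-10*(-1161) - 20293) = -32715*(11610 - 20293) = -32715*(-8683) = 284064345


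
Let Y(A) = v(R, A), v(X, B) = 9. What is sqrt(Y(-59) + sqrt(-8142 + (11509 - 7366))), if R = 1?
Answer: sqrt(9 + I*sqrt(3999)) ≈ 6.0363 + 5.2381*I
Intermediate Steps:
Y(A) = 9
sqrt(Y(-59) + sqrt(-8142 + (11509 - 7366))) = sqrt(9 + sqrt(-8142 + (11509 - 7366))) = sqrt(9 + sqrt(-8142 + 4143)) = sqrt(9 + sqrt(-3999)) = sqrt(9 + I*sqrt(3999))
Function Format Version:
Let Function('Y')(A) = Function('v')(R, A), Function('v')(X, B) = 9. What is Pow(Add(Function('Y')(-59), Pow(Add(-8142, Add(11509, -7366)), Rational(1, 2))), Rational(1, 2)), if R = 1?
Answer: Pow(Add(9, Mul(I, Pow(3999, Rational(1, 2)))), Rational(1, 2)) ≈ Add(6.0363, Mul(5.2381, I))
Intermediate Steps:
Function('Y')(A) = 9
Pow(Add(Function('Y')(-59), Pow(Add(-8142, Add(11509, -7366)), Rational(1, 2))), Rational(1, 2)) = Pow(Add(9, Pow(Add(-8142, Add(11509, -7366)), Rational(1, 2))), Rational(1, 2)) = Pow(Add(9, Pow(Add(-8142, 4143), Rational(1, 2))), Rational(1, 2)) = Pow(Add(9, Pow(-3999, Rational(1, 2))), Rational(1, 2)) = Pow(Add(9, Mul(I, Pow(3999, Rational(1, 2)))), Rational(1, 2))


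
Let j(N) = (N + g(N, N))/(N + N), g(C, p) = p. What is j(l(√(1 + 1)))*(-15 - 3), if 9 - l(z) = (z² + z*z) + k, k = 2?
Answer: -18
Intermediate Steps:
l(z) = 7 - 2*z² (l(z) = 9 - ((z² + z*z) + 2) = 9 - ((z² + z²) + 2) = 9 - (2*z² + 2) = 9 - (2 + 2*z²) = 9 + (-2 - 2*z²) = 7 - 2*z²)
j(N) = 1 (j(N) = (N + N)/(N + N) = (2*N)/((2*N)) = (2*N)*(1/(2*N)) = 1)
j(l(√(1 + 1)))*(-15 - 3) = 1*(-15 - 3) = 1*(-18) = -18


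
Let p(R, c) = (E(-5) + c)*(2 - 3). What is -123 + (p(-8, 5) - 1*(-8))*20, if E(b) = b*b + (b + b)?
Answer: -363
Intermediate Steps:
E(b) = b**2 + 2*b
p(R, c) = -15 - c (p(R, c) = (-5*(2 - 5) + c)*(2 - 3) = (-5*(-3) + c)*(-1) = (15 + c)*(-1) = -15 - c)
-123 + (p(-8, 5) - 1*(-8))*20 = -123 + ((-15 - 1*5) - 1*(-8))*20 = -123 + ((-15 - 5) + 8)*20 = -123 + (-20 + 8)*20 = -123 - 12*20 = -123 - 240 = -363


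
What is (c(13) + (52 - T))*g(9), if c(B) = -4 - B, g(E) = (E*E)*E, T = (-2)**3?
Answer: 31347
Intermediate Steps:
T = -8
g(E) = E**3 (g(E) = E**2*E = E**3)
(c(13) + (52 - T))*g(9) = ((-4 - 1*13) + (52 - 1*(-8)))*9**3 = ((-4 - 13) + (52 + 8))*729 = (-17 + 60)*729 = 43*729 = 31347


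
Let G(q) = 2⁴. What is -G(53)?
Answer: -16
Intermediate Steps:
G(q) = 16
-G(53) = -1*16 = -16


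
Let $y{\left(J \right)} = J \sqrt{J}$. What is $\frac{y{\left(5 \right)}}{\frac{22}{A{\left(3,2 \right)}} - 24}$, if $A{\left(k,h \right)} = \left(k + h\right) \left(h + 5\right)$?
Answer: $- \frac{175 \sqrt{5}}{818} \approx -0.47838$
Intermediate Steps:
$A{\left(k,h \right)} = \left(5 + h\right) \left(h + k\right)$ ($A{\left(k,h \right)} = \left(h + k\right) \left(5 + h\right) = \left(5 + h\right) \left(h + k\right)$)
$y{\left(J \right)} = J^{\frac{3}{2}}$
$\frac{y{\left(5 \right)}}{\frac{22}{A{\left(3,2 \right)}} - 24} = \frac{5^{\frac{3}{2}}}{\frac{22}{2^{2} + 5 \cdot 2 + 5 \cdot 3 + 2 \cdot 3} - 24} = \frac{5 \sqrt{5}}{\frac{22}{4 + 10 + 15 + 6} - 24} = \frac{5 \sqrt{5}}{\frac{22}{35} - 24} = \frac{5 \sqrt{5}}{- \frac{818}{35}} = 5 \sqrt{5} \left(- \frac{35}{818}\right) = - \frac{175 \sqrt{5}}{818}$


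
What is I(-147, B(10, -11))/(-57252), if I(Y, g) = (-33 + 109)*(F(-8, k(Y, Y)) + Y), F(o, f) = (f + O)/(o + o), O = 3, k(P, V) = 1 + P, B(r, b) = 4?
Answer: 41971/229008 ≈ 0.18327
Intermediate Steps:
F(o, f) = (3 + f)/(2*o) (F(o, f) = (f + 3)/(o + o) = (3 + f)/((2*o)) = (3 + f)*(1/(2*o)) = (3 + f)/(2*o))
I(Y, g) = -19 + 285*Y/4 (I(Y, g) = (-33 + 109)*((1/2)*(3 + (1 + Y))/(-8) + Y) = 76*((1/2)*(-1/8)*(4 + Y) + Y) = 76*((-1/4 - Y/16) + Y) = 76*(-1/4 + 15*Y/16) = -19 + 285*Y/4)
I(-147, B(10, -11))/(-57252) = (-19 + (285/4)*(-147))/(-57252) = (-19 - 41895/4)*(-1/57252) = -41971/4*(-1/57252) = 41971/229008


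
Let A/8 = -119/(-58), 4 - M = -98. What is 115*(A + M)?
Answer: 394910/29 ≈ 13618.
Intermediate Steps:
M = 102 (M = 4 - 1*(-98) = 4 + 98 = 102)
A = 476/29 (A = 8*(-119/(-58)) = 8*(-119*(-1/58)) = 8*(119/58) = 476/29 ≈ 16.414)
115*(A + M) = 115*(476/29 + 102) = 115*(3434/29) = 394910/29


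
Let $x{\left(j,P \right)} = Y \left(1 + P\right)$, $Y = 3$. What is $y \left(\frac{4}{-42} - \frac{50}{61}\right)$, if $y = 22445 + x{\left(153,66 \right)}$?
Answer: $- \frac{26541112}{1281} \approx -20719.0$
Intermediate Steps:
$x{\left(j,P \right)} = 3 + 3 P$ ($x{\left(j,P \right)} = 3 \left(1 + P\right) = 3 + 3 P$)
$y = 22646$ ($y = 22445 + \left(3 + 3 \cdot 66\right) = 22445 + \left(3 + 198\right) = 22445 + 201 = 22646$)
$y \left(\frac{4}{-42} - \frac{50}{61}\right) = 22646 \left(\frac{4}{-42} - \frac{50}{61}\right) = 22646 \left(4 \left(- \frac{1}{42}\right) - \frac{50}{61}\right) = 22646 \left(- \frac{2}{21} - \frac{50}{61}\right) = 22646 \left(- \frac{1172}{1281}\right) = - \frac{26541112}{1281}$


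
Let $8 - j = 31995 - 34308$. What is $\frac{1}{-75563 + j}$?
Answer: $- \frac{1}{73242} \approx -1.3653 \cdot 10^{-5}$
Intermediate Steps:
$j = 2321$ ($j = 8 - \left(31995 - 34308\right) = 8 - -2313 = 8 + 2313 = 2321$)
$\frac{1}{-75563 + j} = \frac{1}{-75563 + 2321} = \frac{1}{-73242} = - \frac{1}{73242}$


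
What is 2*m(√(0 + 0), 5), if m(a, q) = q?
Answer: 10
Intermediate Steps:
2*m(√(0 + 0), 5) = 2*5 = 10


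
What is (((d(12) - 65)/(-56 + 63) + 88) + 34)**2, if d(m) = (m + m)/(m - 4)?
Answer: 627264/49 ≈ 12801.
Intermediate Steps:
d(m) = 2*m/(-4 + m) (d(m) = (2*m)/(-4 + m) = 2*m/(-4 + m))
(((d(12) - 65)/(-56 + 63) + 88) + 34)**2 = (((2*12/(-4 + 12) - 65)/(-56 + 63) + 88) + 34)**2 = (((2*12/8 - 65)/7 + 88) + 34)**2 = (((2*12*(1/8) - 65)*(1/7) + 88) + 34)**2 = (((3 - 65)*(1/7) + 88) + 34)**2 = ((-62*1/7 + 88) + 34)**2 = ((-62/7 + 88) + 34)**2 = (554/7 + 34)**2 = (792/7)**2 = 627264/49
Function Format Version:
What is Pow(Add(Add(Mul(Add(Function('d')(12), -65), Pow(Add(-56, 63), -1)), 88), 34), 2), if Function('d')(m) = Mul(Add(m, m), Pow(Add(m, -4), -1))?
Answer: Rational(627264, 49) ≈ 12801.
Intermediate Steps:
Function('d')(m) = Mul(2, m, Pow(Add(-4, m), -1)) (Function('d')(m) = Mul(Mul(2, m), Pow(Add(-4, m), -1)) = Mul(2, m, Pow(Add(-4, m), -1)))
Pow(Add(Add(Mul(Add(Function('d')(12), -65), Pow(Add(-56, 63), -1)), 88), 34), 2) = Pow(Add(Add(Mul(Add(Mul(2, 12, Pow(Add(-4, 12), -1)), -65), Pow(Add(-56, 63), -1)), 88), 34), 2) = Pow(Add(Add(Mul(Add(Mul(2, 12, Pow(8, -1)), -65), Pow(7, -1)), 88), 34), 2) = Pow(Add(Add(Mul(Add(Mul(2, 12, Rational(1, 8)), -65), Rational(1, 7)), 88), 34), 2) = Pow(Add(Add(Mul(Add(3, -65), Rational(1, 7)), 88), 34), 2) = Pow(Add(Add(Mul(-62, Rational(1, 7)), 88), 34), 2) = Pow(Add(Add(Rational(-62, 7), 88), 34), 2) = Pow(Add(Rational(554, 7), 34), 2) = Pow(Rational(792, 7), 2) = Rational(627264, 49)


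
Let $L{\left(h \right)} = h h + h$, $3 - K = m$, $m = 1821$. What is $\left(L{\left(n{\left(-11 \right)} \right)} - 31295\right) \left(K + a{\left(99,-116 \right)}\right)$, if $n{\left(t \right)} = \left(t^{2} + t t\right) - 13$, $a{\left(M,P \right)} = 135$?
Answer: $-35974125$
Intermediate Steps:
$K = -1818$ ($K = 3 - 1821 = -1818$)
$n{\left(t \right)} = -13 + 2 t^{2}$ ($n{\left(t \right)} = \left(t^{2} + t^{2}\right) - 13 = 2 t^{2} - 13 = -13 + 2 t^{2}$)
$L{\left(h \right)} = h + h^{2}$ ($L{\left(h \right)} = h^{2} + h = h + h^{2}$)
$\left(L{\left(n{\left(-11 \right)} \right)} - 31295\right) \left(K + a{\left(99,-116 \right)}\right) = \left(\left(-13 + 2 \left(-11\right)^{2}\right) \left(1 - \left(13 - 2 \left(-11\right)^{2}\right)\right) - 31295\right) \left(-1818 + 135\right) = \left(\left(-13 + 2 \cdot 121\right) \left(1 + \left(-13 + 2 \cdot 121\right)\right) - 31295\right) \left(-1683\right) = \left(\left(-13 + 242\right) \left(1 + \left(-13 + 242\right)\right) - 31295\right) \left(-1683\right) = \left(229 \left(1 + 229\right) - 31295\right) \left(-1683\right) = \left(229 \cdot 230 - 31295\right) \left(-1683\right) = \left(52670 - 31295\right) \left(-1683\right) = 21375 \left(-1683\right) = -35974125$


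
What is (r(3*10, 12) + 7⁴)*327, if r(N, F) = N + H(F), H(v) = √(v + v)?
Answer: 794937 + 654*√6 ≈ 7.9654e+5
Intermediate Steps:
H(v) = √2*√v (H(v) = √(2*v) = √2*√v)
r(N, F) = N + √2*√F
(r(3*10, 12) + 7⁴)*327 = ((3*10 + √2*√12) + 7⁴)*327 = ((30 + √2*(2*√3)) + 2401)*327 = ((30 + 2*√6) + 2401)*327 = (2431 + 2*√6)*327 = 794937 + 654*√6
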